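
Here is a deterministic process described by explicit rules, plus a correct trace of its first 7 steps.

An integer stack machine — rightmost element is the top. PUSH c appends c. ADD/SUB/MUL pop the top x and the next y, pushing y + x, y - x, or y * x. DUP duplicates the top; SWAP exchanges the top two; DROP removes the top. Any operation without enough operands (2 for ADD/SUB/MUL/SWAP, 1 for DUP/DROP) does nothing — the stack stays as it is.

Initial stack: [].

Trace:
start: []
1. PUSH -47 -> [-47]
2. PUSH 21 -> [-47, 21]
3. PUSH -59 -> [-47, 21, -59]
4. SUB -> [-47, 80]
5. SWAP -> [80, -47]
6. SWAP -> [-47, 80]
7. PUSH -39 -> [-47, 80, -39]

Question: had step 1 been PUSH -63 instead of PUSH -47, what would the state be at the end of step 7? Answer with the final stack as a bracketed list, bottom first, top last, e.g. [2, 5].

[-63, 80, -39]

(re-executing from step 1 with the substitution; state before step 1: [])
1. PUSH -63 -> [-63]
2. PUSH 21 -> [-63, 21]
3. PUSH -59 -> [-63, 21, -59]
4. SUB -> [-63, 80]
5. SWAP -> [80, -63]
6. SWAP -> [-63, 80]
7. PUSH -39 -> [-63, 80, -39]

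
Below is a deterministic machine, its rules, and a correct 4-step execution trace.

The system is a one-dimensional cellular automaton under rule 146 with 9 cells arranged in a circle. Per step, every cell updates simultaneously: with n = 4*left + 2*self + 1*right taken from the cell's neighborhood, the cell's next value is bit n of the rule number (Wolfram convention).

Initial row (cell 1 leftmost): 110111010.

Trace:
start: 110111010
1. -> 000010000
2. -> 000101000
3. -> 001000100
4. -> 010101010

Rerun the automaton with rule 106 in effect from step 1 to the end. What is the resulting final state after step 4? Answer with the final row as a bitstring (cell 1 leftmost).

011100010

(re-executing steps 1..4 under rule 106; state before step 1: 110111010)
1. -> 111101101
2. -> 000111111
3. -> 001100001
4. -> 011100010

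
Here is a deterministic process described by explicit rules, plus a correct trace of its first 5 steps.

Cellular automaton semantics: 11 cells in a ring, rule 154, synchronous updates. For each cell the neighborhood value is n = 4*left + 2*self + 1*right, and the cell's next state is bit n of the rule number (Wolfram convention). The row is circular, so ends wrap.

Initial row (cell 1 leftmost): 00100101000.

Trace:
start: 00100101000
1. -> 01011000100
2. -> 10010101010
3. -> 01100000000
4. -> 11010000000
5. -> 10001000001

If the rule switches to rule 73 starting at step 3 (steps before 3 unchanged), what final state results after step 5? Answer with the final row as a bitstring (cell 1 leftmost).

00000000000

(re-executing steps 3..5 under rule 73; state before step 3: 10010101010)
3. -> 00000000000
4. -> 11111111111
5. -> 00000000000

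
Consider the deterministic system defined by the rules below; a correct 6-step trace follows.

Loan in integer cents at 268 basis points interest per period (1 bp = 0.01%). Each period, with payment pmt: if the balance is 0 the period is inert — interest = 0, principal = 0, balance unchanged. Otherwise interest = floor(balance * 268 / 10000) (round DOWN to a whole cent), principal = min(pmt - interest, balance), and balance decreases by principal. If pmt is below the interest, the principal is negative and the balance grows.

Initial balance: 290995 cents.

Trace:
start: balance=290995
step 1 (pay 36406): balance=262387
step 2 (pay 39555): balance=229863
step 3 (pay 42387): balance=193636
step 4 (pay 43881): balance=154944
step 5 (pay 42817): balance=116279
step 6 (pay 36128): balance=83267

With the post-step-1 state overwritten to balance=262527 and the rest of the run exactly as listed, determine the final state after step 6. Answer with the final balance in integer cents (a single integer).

83427

state after step 1 := balance=262527
step 2 (pay 39555): balance=230007
step 3 (pay 42387): balance=193784
step 4 (pay 43881): balance=155096
step 5 (pay 42817): balance=116435
step 6 (pay 36128): balance=83427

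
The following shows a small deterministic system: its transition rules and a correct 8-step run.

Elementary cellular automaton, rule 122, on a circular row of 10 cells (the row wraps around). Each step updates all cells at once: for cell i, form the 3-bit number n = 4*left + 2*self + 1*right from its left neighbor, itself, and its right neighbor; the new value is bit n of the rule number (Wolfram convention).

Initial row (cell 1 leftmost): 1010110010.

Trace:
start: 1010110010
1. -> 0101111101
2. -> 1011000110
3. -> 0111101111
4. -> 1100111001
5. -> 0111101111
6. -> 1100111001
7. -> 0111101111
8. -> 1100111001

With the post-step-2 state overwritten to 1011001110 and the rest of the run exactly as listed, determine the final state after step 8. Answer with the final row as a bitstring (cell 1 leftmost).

state after step 2 := 1011001110
3. -> 0111111011
4. -> 1100001111
5. -> 0110011000
6. -> 1111111100
7. -> 1000000111
8. -> 1100001100

1100001100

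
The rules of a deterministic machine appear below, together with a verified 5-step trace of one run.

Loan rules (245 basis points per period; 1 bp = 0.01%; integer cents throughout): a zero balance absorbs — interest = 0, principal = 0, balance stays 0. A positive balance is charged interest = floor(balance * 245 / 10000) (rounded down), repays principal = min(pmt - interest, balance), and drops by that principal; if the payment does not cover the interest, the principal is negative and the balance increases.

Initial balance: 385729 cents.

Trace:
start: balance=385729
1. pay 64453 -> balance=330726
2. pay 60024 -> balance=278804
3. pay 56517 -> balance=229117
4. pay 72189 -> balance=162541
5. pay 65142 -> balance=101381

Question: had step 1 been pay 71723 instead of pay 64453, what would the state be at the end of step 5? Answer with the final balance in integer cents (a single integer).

(re-executing from step 1 with the substitution; state before step 1: balance=385729)
1. pay 71723 -> balance=323456
2. pay 60024 -> balance=271356
3. pay 56517 -> balance=221487
4. pay 72189 -> balance=154724
5. pay 65142 -> balance=93372

93372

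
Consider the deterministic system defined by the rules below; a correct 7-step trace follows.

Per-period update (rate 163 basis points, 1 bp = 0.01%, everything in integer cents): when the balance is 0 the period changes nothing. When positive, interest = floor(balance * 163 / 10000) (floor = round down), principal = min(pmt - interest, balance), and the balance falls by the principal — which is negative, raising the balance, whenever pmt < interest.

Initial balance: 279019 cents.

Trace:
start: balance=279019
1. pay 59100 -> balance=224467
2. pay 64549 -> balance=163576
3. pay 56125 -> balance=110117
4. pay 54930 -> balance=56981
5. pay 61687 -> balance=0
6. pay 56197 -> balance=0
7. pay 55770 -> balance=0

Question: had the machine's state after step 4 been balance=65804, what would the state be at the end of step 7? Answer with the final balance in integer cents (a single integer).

state after step 4 := balance=65804
5. pay 61687 -> balance=5189
6. pay 56197 -> balance=0
7. pay 55770 -> balance=0

0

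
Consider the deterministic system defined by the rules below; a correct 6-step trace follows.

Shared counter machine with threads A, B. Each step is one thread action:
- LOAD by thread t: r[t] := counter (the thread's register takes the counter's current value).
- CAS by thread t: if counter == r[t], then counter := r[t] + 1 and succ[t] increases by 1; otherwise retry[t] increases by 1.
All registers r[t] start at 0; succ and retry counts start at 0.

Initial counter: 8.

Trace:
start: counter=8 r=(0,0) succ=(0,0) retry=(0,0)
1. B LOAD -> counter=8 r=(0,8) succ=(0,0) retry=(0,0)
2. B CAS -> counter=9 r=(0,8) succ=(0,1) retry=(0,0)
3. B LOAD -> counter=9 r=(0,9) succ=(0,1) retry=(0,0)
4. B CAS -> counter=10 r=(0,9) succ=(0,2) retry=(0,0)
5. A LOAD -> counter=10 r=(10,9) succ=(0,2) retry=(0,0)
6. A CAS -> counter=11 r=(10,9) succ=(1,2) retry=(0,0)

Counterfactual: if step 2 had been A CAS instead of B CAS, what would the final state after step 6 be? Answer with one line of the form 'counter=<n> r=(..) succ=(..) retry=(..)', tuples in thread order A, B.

counter=10 r=(9,8) succ=(1,1) retry=(1,0)

(re-executing from step 2 with the substitution; state before step 2: counter=8 r=(0,8) succ=(0,0) retry=(0,0))
2. A CAS -> counter=8 r=(0,8) succ=(0,0) retry=(1,0)
3. B LOAD -> counter=8 r=(0,8) succ=(0,0) retry=(1,0)
4. B CAS -> counter=9 r=(0,8) succ=(0,1) retry=(1,0)
5. A LOAD -> counter=9 r=(9,8) succ=(0,1) retry=(1,0)
6. A CAS -> counter=10 r=(9,8) succ=(1,1) retry=(1,0)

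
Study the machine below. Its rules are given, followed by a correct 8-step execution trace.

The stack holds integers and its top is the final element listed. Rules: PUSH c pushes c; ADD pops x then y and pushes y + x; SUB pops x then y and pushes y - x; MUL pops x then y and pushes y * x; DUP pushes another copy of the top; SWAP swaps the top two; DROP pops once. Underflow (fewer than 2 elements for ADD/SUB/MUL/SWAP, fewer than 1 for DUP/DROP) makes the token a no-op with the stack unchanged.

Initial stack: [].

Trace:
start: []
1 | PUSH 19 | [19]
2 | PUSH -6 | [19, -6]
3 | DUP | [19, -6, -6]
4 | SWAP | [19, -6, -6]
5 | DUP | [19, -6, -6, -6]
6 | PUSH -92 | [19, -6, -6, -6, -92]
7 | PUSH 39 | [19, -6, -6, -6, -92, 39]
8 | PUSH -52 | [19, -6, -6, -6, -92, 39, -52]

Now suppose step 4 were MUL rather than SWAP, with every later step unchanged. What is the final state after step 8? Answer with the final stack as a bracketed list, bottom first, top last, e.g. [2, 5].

[19, 36, 36, -92, 39, -52]

(re-executing from step 4 with the substitution; state before step 4: [19, -6, -6])
4 | MUL | [19, 36]
5 | DUP | [19, 36, 36]
6 | PUSH -92 | [19, 36, 36, -92]
7 | PUSH 39 | [19, 36, 36, -92, 39]
8 | PUSH -52 | [19, 36, 36, -92, 39, -52]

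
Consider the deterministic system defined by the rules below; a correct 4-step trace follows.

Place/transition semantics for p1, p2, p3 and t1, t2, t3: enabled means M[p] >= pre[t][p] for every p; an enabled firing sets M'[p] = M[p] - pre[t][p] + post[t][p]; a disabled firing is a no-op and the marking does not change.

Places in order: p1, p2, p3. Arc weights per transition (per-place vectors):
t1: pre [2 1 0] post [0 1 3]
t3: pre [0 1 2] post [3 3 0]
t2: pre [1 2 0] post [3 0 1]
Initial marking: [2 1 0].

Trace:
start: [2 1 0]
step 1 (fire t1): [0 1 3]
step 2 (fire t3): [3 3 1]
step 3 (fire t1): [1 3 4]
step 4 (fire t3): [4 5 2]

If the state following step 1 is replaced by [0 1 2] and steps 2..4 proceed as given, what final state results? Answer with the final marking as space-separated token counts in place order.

state after step 1 := [0 1 2]
step 2 (fire t3): [3 3 0]
step 3 (fire t1): [1 3 3]
step 4 (fire t3): [4 5 1]

4 5 1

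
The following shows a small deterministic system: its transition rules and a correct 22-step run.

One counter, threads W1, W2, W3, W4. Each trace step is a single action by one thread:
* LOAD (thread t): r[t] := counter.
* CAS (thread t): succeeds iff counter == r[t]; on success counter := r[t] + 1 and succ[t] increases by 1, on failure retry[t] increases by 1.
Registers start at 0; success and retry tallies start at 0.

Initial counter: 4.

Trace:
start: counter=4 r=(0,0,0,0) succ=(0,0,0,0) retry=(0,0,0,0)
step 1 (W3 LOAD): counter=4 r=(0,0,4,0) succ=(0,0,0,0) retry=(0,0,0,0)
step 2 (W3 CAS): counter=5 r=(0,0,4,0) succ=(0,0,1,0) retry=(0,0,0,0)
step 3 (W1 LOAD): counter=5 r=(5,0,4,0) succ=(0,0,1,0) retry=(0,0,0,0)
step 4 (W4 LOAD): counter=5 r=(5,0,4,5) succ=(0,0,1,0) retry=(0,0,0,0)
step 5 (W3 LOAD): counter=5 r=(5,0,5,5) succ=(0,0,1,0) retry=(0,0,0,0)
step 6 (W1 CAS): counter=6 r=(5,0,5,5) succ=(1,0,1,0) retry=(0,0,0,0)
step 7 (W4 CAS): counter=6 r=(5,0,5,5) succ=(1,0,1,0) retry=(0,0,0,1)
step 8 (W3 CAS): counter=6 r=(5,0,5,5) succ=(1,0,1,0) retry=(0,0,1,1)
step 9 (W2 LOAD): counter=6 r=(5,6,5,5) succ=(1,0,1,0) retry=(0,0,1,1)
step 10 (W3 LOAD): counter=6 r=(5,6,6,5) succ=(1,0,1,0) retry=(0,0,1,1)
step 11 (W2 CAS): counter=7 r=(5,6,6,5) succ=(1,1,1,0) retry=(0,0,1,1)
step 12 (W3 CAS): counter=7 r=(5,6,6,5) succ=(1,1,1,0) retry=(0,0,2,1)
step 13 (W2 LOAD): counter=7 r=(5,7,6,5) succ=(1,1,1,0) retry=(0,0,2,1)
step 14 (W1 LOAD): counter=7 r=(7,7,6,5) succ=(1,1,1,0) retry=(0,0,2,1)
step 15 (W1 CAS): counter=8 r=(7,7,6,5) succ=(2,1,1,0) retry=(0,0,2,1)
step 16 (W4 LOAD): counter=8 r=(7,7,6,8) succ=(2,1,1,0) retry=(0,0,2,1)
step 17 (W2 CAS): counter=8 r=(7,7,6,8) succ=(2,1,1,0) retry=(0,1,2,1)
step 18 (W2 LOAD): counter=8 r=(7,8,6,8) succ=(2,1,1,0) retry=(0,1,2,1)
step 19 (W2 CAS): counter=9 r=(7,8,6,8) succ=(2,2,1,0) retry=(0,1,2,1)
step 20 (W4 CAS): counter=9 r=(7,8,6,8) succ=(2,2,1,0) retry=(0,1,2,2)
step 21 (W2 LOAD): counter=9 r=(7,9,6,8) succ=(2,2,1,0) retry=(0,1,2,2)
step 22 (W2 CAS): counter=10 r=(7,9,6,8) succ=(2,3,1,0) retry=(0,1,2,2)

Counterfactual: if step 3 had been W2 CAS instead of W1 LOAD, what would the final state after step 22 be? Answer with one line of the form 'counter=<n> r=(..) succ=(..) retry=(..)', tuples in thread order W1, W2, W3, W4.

(re-executing from step 3 with the substitution; state before step 3: counter=5 r=(0,0,4,0) succ=(0,0,1,0) retry=(0,0,0,0))
step 3 (W2 CAS): counter=5 r=(0,0,4,0) succ=(0,0,1,0) retry=(0,1,0,0)
step 4 (W4 LOAD): counter=5 r=(0,0,4,5) succ=(0,0,1,0) retry=(0,1,0,0)
step 5 (W3 LOAD): counter=5 r=(0,0,5,5) succ=(0,0,1,0) retry=(0,1,0,0)
step 6 (W1 CAS): counter=5 r=(0,0,5,5) succ=(0,0,1,0) retry=(1,1,0,0)
step 7 (W4 CAS): counter=6 r=(0,0,5,5) succ=(0,0,1,1) retry=(1,1,0,0)
step 8 (W3 CAS): counter=6 r=(0,0,5,5) succ=(0,0,1,1) retry=(1,1,1,0)
step 9 (W2 LOAD): counter=6 r=(0,6,5,5) succ=(0,0,1,1) retry=(1,1,1,0)
step 10 (W3 LOAD): counter=6 r=(0,6,6,5) succ=(0,0,1,1) retry=(1,1,1,0)
step 11 (W2 CAS): counter=7 r=(0,6,6,5) succ=(0,1,1,1) retry=(1,1,1,0)
step 12 (W3 CAS): counter=7 r=(0,6,6,5) succ=(0,1,1,1) retry=(1,1,2,0)
step 13 (W2 LOAD): counter=7 r=(0,7,6,5) succ=(0,1,1,1) retry=(1,1,2,0)
step 14 (W1 LOAD): counter=7 r=(7,7,6,5) succ=(0,1,1,1) retry=(1,1,2,0)
step 15 (W1 CAS): counter=8 r=(7,7,6,5) succ=(1,1,1,1) retry=(1,1,2,0)
step 16 (W4 LOAD): counter=8 r=(7,7,6,8) succ=(1,1,1,1) retry=(1,1,2,0)
step 17 (W2 CAS): counter=8 r=(7,7,6,8) succ=(1,1,1,1) retry=(1,2,2,0)
step 18 (W2 LOAD): counter=8 r=(7,8,6,8) succ=(1,1,1,1) retry=(1,2,2,0)
step 19 (W2 CAS): counter=9 r=(7,8,6,8) succ=(1,2,1,1) retry=(1,2,2,0)
step 20 (W4 CAS): counter=9 r=(7,8,6,8) succ=(1,2,1,1) retry=(1,2,2,1)
step 21 (W2 LOAD): counter=9 r=(7,9,6,8) succ=(1,2,1,1) retry=(1,2,2,1)
step 22 (W2 CAS): counter=10 r=(7,9,6,8) succ=(1,3,1,1) retry=(1,2,2,1)

counter=10 r=(7,9,6,8) succ=(1,3,1,1) retry=(1,2,2,1)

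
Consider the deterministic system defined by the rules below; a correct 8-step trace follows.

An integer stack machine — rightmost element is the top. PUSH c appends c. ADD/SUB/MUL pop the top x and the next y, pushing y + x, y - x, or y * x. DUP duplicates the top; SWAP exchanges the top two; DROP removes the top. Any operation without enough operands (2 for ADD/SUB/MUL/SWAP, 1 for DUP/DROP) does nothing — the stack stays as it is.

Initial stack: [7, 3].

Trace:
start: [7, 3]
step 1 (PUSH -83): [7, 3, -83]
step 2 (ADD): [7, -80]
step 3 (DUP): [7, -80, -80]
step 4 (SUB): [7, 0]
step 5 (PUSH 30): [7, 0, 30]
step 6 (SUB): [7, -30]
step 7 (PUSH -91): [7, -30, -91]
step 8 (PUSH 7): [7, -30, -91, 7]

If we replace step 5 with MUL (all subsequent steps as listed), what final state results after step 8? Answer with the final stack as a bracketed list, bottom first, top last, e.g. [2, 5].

(re-executing from step 5 with the substitution; state before step 5: [7, 0])
step 5 (MUL): [0]
step 6 (SUB): [0]
step 7 (PUSH -91): [0, -91]
step 8 (PUSH 7): [0, -91, 7]

[0, -91, 7]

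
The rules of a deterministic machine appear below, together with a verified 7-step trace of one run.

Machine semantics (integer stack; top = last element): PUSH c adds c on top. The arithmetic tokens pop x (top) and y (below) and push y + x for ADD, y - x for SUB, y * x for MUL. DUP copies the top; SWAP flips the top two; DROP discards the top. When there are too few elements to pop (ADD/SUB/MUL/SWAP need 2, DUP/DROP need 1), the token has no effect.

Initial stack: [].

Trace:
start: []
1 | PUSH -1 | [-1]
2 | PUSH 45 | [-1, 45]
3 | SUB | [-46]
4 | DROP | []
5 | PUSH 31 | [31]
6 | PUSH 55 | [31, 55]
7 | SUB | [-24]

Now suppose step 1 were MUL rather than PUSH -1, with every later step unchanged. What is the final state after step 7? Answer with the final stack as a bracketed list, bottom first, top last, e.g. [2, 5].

(re-executing from step 1 with the substitution; state before step 1: [])
1 | MUL | []
2 | PUSH 45 | [45]
3 | SUB | [45]
4 | DROP | []
5 | PUSH 31 | [31]
6 | PUSH 55 | [31, 55]
7 | SUB | [-24]

[-24]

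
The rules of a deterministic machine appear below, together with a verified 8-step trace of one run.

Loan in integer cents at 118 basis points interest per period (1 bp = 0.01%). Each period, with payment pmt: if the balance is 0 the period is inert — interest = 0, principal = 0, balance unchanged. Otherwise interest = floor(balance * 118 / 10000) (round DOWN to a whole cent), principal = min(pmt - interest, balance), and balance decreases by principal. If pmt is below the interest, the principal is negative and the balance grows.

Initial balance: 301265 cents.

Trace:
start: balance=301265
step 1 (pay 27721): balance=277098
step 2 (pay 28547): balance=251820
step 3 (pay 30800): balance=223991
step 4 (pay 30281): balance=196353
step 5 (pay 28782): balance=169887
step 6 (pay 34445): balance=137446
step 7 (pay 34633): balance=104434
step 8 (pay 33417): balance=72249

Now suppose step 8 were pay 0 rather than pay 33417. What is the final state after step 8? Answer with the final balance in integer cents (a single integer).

(re-executing from step 8 with the substitution; state before step 8: balance=104434)
step 8 (pay 0): balance=105666

105666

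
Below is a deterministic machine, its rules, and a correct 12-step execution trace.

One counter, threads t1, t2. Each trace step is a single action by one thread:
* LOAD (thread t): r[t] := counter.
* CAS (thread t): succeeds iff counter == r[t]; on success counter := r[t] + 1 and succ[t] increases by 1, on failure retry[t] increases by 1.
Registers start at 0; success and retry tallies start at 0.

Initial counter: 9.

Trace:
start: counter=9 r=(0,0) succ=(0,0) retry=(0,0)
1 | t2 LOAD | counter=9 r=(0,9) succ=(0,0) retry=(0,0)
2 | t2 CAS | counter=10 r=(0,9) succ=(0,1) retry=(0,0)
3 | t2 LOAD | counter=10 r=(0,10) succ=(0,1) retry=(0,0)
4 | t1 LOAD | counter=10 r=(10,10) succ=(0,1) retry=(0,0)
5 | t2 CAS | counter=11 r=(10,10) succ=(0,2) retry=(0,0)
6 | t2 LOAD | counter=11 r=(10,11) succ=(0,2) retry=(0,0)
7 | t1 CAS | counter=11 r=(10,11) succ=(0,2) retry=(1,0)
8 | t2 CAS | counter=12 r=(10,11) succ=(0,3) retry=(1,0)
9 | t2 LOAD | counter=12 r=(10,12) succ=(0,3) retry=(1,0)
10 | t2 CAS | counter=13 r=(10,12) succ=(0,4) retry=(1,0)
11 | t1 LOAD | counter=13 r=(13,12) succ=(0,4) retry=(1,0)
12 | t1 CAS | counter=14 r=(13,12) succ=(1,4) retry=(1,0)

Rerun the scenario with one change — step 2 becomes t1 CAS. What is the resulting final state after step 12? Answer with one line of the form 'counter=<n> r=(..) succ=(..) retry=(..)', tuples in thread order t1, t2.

(re-executing from step 2 with the substitution; state before step 2: counter=9 r=(0,9) succ=(0,0) retry=(0,0))
2 | t1 CAS | counter=9 r=(0,9) succ=(0,0) retry=(1,0)
3 | t2 LOAD | counter=9 r=(0,9) succ=(0,0) retry=(1,0)
4 | t1 LOAD | counter=9 r=(9,9) succ=(0,0) retry=(1,0)
5 | t2 CAS | counter=10 r=(9,9) succ=(0,1) retry=(1,0)
6 | t2 LOAD | counter=10 r=(9,10) succ=(0,1) retry=(1,0)
7 | t1 CAS | counter=10 r=(9,10) succ=(0,1) retry=(2,0)
8 | t2 CAS | counter=11 r=(9,10) succ=(0,2) retry=(2,0)
9 | t2 LOAD | counter=11 r=(9,11) succ=(0,2) retry=(2,0)
10 | t2 CAS | counter=12 r=(9,11) succ=(0,3) retry=(2,0)
11 | t1 LOAD | counter=12 r=(12,11) succ=(0,3) retry=(2,0)
12 | t1 CAS | counter=13 r=(12,11) succ=(1,3) retry=(2,0)

counter=13 r=(12,11) succ=(1,3) retry=(2,0)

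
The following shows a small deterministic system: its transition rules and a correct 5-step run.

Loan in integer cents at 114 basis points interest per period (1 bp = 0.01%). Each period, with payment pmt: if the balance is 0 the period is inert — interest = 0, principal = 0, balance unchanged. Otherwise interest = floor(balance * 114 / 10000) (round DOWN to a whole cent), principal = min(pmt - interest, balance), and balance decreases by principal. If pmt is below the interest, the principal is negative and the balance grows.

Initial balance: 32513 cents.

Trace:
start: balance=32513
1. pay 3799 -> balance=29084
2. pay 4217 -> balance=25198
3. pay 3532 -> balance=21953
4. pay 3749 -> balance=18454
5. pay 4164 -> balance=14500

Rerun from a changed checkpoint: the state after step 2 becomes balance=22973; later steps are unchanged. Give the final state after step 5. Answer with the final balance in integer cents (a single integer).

12197

state after step 2 := balance=22973
3. pay 3532 -> balance=19702
4. pay 3749 -> balance=16177
5. pay 4164 -> balance=12197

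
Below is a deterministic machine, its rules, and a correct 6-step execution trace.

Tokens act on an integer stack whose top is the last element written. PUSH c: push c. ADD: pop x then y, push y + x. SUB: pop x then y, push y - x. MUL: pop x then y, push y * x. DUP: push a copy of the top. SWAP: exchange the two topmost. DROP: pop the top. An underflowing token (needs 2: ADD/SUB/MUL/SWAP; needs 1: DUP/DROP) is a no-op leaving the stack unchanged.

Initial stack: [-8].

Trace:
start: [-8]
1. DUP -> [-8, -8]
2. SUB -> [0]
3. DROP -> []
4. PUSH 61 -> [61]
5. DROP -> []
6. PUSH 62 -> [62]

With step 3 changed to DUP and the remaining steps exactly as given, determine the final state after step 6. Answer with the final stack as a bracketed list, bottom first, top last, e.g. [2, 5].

[0, 0, 62]

(re-executing from step 3 with the substitution; state before step 3: [0])
3. DUP -> [0, 0]
4. PUSH 61 -> [0, 0, 61]
5. DROP -> [0, 0]
6. PUSH 62 -> [0, 0, 62]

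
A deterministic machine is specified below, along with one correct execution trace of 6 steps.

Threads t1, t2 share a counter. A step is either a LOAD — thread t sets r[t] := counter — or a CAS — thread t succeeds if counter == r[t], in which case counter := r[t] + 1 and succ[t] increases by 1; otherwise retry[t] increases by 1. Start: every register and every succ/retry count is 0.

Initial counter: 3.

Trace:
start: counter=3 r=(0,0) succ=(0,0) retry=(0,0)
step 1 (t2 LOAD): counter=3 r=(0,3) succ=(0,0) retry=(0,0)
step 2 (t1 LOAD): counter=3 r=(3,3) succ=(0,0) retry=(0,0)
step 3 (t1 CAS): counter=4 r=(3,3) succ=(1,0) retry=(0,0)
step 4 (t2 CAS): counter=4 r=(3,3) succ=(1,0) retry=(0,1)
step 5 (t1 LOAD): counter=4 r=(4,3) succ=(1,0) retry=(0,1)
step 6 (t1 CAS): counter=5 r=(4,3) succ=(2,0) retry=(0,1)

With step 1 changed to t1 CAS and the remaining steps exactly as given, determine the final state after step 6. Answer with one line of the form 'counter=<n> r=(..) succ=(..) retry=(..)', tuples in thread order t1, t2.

(re-executing from step 1 with the substitution; state before step 1: counter=3 r=(0,0) succ=(0,0) retry=(0,0))
step 1 (t1 CAS): counter=3 r=(0,0) succ=(0,0) retry=(1,0)
step 2 (t1 LOAD): counter=3 r=(3,0) succ=(0,0) retry=(1,0)
step 3 (t1 CAS): counter=4 r=(3,0) succ=(1,0) retry=(1,0)
step 4 (t2 CAS): counter=4 r=(3,0) succ=(1,0) retry=(1,1)
step 5 (t1 LOAD): counter=4 r=(4,0) succ=(1,0) retry=(1,1)
step 6 (t1 CAS): counter=5 r=(4,0) succ=(2,0) retry=(1,1)

counter=5 r=(4,0) succ=(2,0) retry=(1,1)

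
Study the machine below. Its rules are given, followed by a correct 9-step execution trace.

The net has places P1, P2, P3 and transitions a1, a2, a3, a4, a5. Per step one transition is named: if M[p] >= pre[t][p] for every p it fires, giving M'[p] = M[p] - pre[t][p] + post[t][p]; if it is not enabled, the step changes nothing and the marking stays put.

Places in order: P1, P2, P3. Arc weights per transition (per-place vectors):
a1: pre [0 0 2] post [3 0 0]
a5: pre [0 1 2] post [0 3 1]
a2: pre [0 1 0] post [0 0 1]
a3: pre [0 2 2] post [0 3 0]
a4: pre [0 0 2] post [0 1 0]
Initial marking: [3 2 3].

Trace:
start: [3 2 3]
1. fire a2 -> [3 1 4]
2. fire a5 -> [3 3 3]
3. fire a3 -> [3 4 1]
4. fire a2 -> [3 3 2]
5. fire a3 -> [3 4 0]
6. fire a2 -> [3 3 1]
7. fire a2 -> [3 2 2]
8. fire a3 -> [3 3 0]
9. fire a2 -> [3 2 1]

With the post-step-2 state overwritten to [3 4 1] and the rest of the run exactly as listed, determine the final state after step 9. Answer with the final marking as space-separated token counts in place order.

3 2 1

state after step 2 := [3 4 1]
3. fire a3 -> [3 4 1]
4. fire a2 -> [3 3 2]
5. fire a3 -> [3 4 0]
6. fire a2 -> [3 3 1]
7. fire a2 -> [3 2 2]
8. fire a3 -> [3 3 0]
9. fire a2 -> [3 2 1]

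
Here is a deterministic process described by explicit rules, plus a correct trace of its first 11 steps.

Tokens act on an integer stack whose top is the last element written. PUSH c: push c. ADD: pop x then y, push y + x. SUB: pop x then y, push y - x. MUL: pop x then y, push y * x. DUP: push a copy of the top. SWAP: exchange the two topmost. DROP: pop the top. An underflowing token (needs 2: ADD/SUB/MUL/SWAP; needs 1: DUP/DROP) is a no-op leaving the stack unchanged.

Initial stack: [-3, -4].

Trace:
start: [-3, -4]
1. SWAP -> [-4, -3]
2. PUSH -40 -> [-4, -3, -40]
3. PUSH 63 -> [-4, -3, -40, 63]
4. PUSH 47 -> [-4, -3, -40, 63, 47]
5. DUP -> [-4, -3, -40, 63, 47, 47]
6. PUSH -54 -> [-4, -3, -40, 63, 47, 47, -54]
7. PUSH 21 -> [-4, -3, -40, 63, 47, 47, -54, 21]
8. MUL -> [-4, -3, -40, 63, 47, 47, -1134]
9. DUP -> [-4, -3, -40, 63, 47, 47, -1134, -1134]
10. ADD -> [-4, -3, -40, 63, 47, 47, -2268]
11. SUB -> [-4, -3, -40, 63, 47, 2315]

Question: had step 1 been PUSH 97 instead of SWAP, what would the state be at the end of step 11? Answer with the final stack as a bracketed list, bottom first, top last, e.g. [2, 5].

[-3, -4, 97, -40, 63, 47, 2315]

(re-executing from step 1 with the substitution; state before step 1: [-3, -4])
1. PUSH 97 -> [-3, -4, 97]
2. PUSH -40 -> [-3, -4, 97, -40]
3. PUSH 63 -> [-3, -4, 97, -40, 63]
4. PUSH 47 -> [-3, -4, 97, -40, 63, 47]
5. DUP -> [-3, -4, 97, -40, 63, 47, 47]
6. PUSH -54 -> [-3, -4, 97, -40, 63, 47, 47, -54]
7. PUSH 21 -> [-3, -4, 97, -40, 63, 47, 47, -54, 21]
8. MUL -> [-3, -4, 97, -40, 63, 47, 47, -1134]
9. DUP -> [-3, -4, 97, -40, 63, 47, 47, -1134, -1134]
10. ADD -> [-3, -4, 97, -40, 63, 47, 47, -2268]
11. SUB -> [-3, -4, 97, -40, 63, 47, 2315]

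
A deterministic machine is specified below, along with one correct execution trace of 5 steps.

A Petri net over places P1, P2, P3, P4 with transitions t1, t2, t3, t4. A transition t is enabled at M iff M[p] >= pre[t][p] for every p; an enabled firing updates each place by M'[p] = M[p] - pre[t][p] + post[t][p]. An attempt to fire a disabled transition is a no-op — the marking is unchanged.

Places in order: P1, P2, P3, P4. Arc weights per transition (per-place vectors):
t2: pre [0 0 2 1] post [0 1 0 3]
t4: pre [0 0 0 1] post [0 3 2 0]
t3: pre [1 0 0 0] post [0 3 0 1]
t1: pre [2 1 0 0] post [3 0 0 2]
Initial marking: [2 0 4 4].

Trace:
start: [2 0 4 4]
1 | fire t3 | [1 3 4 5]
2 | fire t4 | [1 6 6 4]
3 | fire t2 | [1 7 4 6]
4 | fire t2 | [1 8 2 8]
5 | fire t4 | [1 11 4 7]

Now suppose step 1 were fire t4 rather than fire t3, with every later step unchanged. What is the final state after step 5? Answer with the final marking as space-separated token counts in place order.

2 11 6 5

(re-executing from step 1 with the substitution; state before step 1: [2 0 4 4])
1 | fire t4 | [2 3 6 3]
2 | fire t4 | [2 6 8 2]
3 | fire t2 | [2 7 6 4]
4 | fire t2 | [2 8 4 6]
5 | fire t4 | [2 11 6 5]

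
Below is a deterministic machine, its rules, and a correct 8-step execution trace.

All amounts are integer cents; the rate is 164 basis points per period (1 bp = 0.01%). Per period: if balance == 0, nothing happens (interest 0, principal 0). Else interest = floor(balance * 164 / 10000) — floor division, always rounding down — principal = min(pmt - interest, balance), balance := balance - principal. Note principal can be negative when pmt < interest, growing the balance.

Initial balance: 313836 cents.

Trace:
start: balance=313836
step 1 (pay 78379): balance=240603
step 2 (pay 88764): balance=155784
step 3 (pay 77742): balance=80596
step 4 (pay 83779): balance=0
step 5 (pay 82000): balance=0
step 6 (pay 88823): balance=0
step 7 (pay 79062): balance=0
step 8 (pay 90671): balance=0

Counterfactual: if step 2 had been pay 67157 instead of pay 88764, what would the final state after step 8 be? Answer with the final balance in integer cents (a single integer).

0

(re-executing from step 2 with the substitution; state before step 2: balance=240603)
step 2 (pay 67157): balance=177391
step 3 (pay 77742): balance=102558
step 4 (pay 83779): balance=20460
step 5 (pay 82000): balance=0
step 6 (pay 88823): balance=0
step 7 (pay 79062): balance=0
step 8 (pay 90671): balance=0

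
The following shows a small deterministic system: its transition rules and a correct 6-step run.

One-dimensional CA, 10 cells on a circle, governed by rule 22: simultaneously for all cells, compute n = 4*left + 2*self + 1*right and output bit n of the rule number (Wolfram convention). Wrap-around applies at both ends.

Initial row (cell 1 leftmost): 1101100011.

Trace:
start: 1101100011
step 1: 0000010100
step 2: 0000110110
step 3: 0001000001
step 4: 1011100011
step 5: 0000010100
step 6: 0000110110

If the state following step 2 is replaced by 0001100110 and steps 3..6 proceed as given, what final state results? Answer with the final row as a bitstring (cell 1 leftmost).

state after step 2 := 0001100110
step 3: 0010011001
step 4: 1111100111
step 5: 0000011000
step 6: 0000100100

0000100100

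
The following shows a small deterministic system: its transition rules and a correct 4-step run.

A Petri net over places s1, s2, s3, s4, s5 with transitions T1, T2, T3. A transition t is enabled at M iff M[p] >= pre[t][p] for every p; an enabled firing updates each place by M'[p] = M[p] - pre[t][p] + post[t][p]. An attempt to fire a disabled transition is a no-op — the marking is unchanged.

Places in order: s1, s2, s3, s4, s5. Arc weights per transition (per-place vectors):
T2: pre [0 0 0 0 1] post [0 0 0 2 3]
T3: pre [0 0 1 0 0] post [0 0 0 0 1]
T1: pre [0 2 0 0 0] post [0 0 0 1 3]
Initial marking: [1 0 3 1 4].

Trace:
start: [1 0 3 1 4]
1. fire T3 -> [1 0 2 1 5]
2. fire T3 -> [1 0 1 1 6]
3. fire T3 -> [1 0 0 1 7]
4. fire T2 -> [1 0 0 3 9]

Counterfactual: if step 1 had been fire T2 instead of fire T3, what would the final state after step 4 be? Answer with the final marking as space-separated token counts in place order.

(re-executing from step 1 with the substitution; state before step 1: [1 0 3 1 4])
1. fire T2 -> [1 0 3 3 6]
2. fire T3 -> [1 0 2 3 7]
3. fire T3 -> [1 0 1 3 8]
4. fire T2 -> [1 0 1 5 10]

1 0 1 5 10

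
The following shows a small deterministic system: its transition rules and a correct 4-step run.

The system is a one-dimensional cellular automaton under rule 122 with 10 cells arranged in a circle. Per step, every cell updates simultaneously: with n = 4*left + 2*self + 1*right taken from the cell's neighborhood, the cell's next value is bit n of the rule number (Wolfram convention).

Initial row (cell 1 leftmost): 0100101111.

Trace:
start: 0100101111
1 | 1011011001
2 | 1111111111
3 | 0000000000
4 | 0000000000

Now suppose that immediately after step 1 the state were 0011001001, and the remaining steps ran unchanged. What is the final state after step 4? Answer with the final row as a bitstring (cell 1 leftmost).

1100110000

state after step 1 := 0011001001
2 | 1111110110
3 | 1000011111
4 | 1100110000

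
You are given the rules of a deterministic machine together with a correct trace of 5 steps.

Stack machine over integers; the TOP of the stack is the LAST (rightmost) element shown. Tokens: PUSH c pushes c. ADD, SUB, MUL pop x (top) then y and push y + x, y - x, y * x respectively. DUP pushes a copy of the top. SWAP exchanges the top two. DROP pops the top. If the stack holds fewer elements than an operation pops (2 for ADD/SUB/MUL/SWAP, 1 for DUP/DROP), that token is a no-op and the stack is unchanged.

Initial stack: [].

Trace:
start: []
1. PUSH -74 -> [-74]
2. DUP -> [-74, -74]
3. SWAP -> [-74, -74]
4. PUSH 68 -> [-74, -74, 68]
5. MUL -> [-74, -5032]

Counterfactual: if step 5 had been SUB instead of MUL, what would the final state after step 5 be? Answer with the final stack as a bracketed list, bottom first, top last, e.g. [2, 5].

(re-executing from step 5 with the substitution; state before step 5: [-74, -74, 68])
5. SUB -> [-74, -142]

[-74, -142]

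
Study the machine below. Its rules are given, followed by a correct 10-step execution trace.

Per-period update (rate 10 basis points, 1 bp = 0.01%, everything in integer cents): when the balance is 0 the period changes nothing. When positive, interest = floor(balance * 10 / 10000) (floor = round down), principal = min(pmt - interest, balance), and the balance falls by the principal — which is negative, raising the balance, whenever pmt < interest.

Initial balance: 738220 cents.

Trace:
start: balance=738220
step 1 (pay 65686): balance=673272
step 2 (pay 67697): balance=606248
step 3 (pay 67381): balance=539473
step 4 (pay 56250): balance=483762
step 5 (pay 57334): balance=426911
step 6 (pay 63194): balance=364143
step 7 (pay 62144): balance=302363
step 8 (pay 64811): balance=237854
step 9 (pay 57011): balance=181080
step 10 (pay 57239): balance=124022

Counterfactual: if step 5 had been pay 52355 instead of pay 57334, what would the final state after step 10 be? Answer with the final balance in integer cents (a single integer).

(re-executing from step 5 with the substitution; state before step 5: balance=483762)
step 5 (pay 52355): balance=431890
step 6 (pay 63194): balance=369127
step 7 (pay 62144): balance=307352
step 8 (pay 64811): balance=242848
step 9 (pay 57011): balance=186079
step 10 (pay 57239): balance=129026

129026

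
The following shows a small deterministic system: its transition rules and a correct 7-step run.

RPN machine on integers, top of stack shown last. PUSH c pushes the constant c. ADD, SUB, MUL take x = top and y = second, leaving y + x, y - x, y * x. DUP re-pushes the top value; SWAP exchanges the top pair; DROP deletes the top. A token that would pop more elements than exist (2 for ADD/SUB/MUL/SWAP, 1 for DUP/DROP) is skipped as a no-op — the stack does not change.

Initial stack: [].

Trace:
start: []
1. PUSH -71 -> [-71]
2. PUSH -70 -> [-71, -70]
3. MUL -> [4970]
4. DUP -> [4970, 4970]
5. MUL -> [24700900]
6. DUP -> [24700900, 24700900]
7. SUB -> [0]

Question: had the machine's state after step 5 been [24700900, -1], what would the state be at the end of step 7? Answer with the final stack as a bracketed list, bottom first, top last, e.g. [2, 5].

[24700900, 0]

state after step 5 := [24700900, -1]
6. DUP -> [24700900, -1, -1]
7. SUB -> [24700900, 0]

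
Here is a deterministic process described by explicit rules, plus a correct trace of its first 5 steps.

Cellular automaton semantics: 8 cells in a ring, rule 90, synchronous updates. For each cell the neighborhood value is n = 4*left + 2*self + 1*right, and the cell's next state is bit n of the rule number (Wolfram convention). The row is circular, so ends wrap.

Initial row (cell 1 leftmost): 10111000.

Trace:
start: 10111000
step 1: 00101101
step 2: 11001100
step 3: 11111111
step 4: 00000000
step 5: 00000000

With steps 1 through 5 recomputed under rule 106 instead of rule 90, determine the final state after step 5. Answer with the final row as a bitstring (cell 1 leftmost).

11010110

(re-executing steps 1..5 under rule 106; state before step 1: 10111000)
step 1: 01101001
step 2: 11110010
step 3: 10010101
step 4: 10101011
step 5: 11010110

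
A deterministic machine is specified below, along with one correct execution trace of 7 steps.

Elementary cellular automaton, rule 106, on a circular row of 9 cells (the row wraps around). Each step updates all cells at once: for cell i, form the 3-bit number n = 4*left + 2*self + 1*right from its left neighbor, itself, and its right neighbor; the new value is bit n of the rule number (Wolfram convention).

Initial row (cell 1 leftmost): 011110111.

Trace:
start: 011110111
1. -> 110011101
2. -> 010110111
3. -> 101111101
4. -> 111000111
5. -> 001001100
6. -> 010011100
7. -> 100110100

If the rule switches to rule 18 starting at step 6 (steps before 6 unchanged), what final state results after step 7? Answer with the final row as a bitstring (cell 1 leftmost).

(re-executing steps 6..7 under rule 18; state before step 6: 001001100)
6. -> 010110010
7. -> 100001101

100001101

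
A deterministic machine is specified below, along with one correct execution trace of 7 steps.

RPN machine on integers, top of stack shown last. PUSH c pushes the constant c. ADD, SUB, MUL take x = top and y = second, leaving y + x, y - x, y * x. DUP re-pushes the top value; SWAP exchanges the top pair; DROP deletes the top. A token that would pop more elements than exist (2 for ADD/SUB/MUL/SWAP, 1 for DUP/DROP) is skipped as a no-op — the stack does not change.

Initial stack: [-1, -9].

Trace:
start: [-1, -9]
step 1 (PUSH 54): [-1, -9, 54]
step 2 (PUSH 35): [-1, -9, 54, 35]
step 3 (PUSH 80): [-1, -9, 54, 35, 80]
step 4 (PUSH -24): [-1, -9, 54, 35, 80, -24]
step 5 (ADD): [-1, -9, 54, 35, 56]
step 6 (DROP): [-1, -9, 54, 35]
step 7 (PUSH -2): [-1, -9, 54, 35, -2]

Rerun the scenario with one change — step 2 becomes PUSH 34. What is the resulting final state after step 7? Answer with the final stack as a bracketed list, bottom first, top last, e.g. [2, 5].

(re-executing from step 2 with the substitution; state before step 2: [-1, -9, 54])
step 2 (PUSH 34): [-1, -9, 54, 34]
step 3 (PUSH 80): [-1, -9, 54, 34, 80]
step 4 (PUSH -24): [-1, -9, 54, 34, 80, -24]
step 5 (ADD): [-1, -9, 54, 34, 56]
step 6 (DROP): [-1, -9, 54, 34]
step 7 (PUSH -2): [-1, -9, 54, 34, -2]

[-1, -9, 54, 34, -2]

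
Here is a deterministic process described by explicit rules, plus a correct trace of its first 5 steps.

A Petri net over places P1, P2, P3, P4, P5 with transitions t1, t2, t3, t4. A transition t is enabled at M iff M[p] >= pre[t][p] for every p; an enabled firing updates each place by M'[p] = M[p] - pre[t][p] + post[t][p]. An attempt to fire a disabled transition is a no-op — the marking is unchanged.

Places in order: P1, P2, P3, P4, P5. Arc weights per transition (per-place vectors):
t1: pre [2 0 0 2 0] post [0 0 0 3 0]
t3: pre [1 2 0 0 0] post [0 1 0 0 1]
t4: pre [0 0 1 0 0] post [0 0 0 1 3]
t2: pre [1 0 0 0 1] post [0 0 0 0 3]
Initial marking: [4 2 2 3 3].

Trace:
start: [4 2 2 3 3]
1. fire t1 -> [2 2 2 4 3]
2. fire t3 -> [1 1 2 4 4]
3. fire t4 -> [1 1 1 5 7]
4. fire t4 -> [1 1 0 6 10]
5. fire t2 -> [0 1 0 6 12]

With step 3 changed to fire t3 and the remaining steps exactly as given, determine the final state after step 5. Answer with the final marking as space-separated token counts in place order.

(re-executing from step 3 with the substitution; state before step 3: [1 1 2 4 4])
3. fire t3 -> [1 1 2 4 4]
4. fire t4 -> [1 1 1 5 7]
5. fire t2 -> [0 1 1 5 9]

0 1 1 5 9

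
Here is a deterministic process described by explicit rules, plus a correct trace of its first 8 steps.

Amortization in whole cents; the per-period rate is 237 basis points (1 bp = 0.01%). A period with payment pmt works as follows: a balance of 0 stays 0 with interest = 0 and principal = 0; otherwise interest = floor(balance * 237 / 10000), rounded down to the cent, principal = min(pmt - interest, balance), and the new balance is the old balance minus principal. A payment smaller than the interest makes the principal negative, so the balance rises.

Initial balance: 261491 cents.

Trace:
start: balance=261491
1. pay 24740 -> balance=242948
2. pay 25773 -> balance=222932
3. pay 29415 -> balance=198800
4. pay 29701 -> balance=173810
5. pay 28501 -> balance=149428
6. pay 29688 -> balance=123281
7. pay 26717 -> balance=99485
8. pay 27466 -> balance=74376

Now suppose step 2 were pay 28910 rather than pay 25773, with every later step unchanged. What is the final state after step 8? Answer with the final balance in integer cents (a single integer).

70767

(re-executing from step 2 with the substitution; state before step 2: balance=242948)
2. pay 28910 -> balance=219795
3. pay 29415 -> balance=195589
4. pay 29701 -> balance=170523
5. pay 28501 -> balance=146063
6. pay 29688 -> balance=119836
7. pay 26717 -> balance=95959
8. pay 27466 -> balance=70767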